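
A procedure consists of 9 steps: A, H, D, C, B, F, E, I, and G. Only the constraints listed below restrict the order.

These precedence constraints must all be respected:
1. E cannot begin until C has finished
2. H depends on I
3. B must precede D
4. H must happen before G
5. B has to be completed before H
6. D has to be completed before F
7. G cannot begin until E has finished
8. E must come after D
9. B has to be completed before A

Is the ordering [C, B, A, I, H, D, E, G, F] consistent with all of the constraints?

Yes

Checking each listed constraint against this order: for instance, C is in position 1 and E in position 7, so that constraint holds — and the remaining constraints check out the same way.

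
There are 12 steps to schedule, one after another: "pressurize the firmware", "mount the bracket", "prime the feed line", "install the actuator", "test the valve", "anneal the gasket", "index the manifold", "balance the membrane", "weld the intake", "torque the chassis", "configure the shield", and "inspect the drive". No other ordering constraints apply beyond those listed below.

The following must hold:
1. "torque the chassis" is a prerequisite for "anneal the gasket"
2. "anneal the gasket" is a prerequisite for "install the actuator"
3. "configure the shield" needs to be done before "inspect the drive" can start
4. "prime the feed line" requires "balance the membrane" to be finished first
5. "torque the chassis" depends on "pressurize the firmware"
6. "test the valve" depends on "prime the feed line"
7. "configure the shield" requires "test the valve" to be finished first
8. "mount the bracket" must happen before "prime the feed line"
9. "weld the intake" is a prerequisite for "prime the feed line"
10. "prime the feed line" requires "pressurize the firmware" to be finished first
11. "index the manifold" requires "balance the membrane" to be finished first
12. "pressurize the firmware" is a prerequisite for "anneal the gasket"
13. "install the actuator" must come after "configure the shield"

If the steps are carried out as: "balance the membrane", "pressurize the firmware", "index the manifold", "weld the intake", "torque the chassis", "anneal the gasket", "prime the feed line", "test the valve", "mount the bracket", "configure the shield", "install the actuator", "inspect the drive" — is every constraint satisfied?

Here "mount the bracket" comes after "prime the feed line".
That contradicts the constraint that "mount the bracket" must precede "prime the feed line".

No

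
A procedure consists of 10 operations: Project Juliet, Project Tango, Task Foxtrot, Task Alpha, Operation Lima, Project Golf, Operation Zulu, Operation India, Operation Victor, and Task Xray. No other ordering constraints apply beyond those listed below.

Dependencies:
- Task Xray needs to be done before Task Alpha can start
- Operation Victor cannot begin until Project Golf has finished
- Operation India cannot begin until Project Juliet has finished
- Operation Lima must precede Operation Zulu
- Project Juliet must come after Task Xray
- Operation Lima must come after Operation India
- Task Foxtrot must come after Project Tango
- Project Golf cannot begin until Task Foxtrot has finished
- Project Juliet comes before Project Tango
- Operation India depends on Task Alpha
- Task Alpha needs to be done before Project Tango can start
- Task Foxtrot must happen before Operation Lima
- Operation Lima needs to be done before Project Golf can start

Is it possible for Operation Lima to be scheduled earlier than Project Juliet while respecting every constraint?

No

Following Project Juliet → Operation India → Operation Lima, Project Juliet must precede Operation Lima in every valid ordering.
Hence Operation Lima can never be scheduled before Project Juliet.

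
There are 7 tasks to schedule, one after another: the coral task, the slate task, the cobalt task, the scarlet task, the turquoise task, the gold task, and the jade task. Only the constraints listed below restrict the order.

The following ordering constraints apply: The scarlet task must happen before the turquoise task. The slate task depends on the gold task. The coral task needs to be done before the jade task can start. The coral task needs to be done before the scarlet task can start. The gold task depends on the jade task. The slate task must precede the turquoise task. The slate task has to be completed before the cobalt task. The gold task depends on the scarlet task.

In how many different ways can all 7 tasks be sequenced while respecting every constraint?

4

The coral task is the only task with nothing required before it, so every ordering starts there.
Counting all ways to extend the partial order to a total order gives 4.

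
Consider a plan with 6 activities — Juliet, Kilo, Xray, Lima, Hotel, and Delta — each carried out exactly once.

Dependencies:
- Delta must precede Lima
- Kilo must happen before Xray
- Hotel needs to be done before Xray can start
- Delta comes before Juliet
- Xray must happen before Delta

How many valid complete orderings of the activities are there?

4

The activities with no prerequisites are Kilo, Hotel; any of them can be placed first.
Enumerating by repeatedly choosing an available activity (one whose prerequisites are all placed) gives 4 distinct complete orderings.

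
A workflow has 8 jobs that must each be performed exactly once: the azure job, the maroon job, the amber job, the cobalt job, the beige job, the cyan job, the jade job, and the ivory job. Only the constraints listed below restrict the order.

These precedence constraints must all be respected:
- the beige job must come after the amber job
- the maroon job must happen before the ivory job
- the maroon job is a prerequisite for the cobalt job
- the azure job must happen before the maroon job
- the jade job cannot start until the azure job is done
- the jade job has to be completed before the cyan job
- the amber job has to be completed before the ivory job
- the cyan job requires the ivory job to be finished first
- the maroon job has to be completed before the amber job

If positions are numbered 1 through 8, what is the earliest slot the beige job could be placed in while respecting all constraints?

Every job that must precede the beige job has to come before it. Tracing all chains that end at the beige job, those jobs are: the azure job, the maroon job, the amber job — 3 in total.
So at minimum 3 jobs come before the beige job, putting the beige job no earlier than position 4. That position is achievable by scheduling exactly those predecessors first.

4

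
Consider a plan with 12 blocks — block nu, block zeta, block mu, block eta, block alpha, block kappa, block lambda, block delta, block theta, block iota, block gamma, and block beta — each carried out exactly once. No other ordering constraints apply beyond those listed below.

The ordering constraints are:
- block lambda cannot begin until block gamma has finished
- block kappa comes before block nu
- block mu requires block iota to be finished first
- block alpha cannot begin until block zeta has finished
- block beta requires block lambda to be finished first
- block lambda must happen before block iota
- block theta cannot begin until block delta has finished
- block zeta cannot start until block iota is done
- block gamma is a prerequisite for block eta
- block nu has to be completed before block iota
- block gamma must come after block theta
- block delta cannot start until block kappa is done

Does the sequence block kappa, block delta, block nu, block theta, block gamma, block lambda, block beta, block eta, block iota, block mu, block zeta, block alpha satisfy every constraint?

Yes

Every stated constraint is respected: block nu sits at position 3, ahead of block iota at position 9, and each of the other listed pairs likewise has the predecessor earlier in the sequence.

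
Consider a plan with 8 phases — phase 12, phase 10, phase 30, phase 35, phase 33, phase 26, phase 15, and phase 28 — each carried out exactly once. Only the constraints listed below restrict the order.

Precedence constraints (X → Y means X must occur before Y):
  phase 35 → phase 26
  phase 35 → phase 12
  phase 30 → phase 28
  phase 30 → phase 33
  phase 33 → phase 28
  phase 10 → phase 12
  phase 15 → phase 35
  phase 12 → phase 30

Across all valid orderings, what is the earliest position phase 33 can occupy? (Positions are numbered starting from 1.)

6

Every phase that must precede phase 33 has to come before it. Tracing all chains that end at phase 33, those phases are: phase 12, phase 10, phase 30, phase 35, phase 15 — 5 in total.
With 5 mandatory predecessors, the earliest phase 33 can sit is position 5+1 = 6, and placing just those 5 first achieves it.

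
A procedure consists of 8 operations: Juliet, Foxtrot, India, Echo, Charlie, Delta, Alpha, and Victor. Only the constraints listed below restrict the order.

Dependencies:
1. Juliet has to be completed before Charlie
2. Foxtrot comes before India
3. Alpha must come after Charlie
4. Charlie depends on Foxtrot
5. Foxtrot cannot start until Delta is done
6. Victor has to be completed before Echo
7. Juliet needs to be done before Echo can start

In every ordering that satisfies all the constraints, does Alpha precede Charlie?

There is a chain Charlie → Alpha, which puts Charlie before Alpha.
So Alpha does not have to come before Charlie — it cannot.

No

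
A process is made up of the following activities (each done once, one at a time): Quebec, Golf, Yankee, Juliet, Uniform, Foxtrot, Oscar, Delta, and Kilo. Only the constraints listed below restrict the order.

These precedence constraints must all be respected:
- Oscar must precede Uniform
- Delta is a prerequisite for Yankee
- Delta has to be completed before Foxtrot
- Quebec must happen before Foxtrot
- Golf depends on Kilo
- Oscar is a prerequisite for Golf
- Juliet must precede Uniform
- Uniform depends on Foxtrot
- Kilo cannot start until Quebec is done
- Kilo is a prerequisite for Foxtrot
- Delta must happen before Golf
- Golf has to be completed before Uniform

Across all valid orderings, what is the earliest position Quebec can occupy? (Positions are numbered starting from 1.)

Nothing is required before Quebec; it can be the very first activity.

1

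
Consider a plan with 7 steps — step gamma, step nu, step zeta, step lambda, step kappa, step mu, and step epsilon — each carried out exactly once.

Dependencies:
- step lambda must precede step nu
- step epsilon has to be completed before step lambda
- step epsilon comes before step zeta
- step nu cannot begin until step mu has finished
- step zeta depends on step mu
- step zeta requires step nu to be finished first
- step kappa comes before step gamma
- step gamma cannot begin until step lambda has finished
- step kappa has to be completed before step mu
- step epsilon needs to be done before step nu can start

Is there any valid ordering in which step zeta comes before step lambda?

Following step lambda → step nu → step zeta, step lambda must precede step zeta in every valid ordering.
So no valid ordering can have step zeta before step lambda.

No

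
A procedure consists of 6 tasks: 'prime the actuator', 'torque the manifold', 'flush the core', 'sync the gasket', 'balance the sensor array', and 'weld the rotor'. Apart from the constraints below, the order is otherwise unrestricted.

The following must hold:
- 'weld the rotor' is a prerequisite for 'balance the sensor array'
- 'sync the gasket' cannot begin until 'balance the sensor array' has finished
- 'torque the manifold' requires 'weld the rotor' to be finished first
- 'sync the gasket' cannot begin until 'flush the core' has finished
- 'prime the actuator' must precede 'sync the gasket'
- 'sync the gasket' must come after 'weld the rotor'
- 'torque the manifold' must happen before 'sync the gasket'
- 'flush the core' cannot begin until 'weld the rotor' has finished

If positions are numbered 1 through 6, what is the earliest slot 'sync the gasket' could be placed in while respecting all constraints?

Working backwards through the constraints from 'sync the gasket', its full set of required predecessors is 'prime the actuator', 'torque the manifold', 'flush the core', 'balance the sensor array', 'weld the rotor' — 5 of them.
With 5 mandatory predecessors, the earliest 'sync the gasket' can sit is position 5+1 = 6, and placing just those 5 first achieves it.

6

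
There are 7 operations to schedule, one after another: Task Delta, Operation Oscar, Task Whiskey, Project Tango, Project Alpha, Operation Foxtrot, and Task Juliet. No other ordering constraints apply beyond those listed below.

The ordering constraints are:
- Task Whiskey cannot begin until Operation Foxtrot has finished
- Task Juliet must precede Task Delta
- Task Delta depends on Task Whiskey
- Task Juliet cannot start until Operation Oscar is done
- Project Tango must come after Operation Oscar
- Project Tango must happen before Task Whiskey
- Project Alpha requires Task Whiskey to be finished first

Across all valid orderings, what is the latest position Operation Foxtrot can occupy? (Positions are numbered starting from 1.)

4

Every operation that must follow Operation Foxtrot has to come after it. Tracing all chains starting from Operation Foxtrot, those operations are: Task Delta, Task Whiskey, Project Alpha — 3 in total.
So at least 3 operations follow Operation Foxtrot, putting Operation Foxtrot no later than position 4. That position is achievable by scheduling everything else first.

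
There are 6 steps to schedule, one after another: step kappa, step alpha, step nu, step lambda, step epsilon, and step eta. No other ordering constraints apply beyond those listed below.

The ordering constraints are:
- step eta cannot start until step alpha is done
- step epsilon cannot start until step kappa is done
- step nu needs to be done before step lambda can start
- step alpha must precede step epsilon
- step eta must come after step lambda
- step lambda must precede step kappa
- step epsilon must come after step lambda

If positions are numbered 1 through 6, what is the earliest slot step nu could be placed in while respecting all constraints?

1

No constraint forces any other step before step nu, so it can be placed first.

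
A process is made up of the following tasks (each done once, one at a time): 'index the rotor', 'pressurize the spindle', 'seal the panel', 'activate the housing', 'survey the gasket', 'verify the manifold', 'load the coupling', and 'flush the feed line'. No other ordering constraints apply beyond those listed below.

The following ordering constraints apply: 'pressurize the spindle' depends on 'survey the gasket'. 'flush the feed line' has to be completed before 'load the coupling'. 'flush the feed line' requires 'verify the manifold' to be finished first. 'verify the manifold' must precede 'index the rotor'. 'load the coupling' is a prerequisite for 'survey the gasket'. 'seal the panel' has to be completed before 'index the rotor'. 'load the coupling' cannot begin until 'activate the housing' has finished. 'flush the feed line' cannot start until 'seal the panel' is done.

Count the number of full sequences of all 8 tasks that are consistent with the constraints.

3 tasks have no prerequisites ('seal the panel', 'activate the housing', 'verify the manifold'), so any of them could come first.
Systematically extending each partial ordering one task at a time and counting, there are 44 complete orderings.

44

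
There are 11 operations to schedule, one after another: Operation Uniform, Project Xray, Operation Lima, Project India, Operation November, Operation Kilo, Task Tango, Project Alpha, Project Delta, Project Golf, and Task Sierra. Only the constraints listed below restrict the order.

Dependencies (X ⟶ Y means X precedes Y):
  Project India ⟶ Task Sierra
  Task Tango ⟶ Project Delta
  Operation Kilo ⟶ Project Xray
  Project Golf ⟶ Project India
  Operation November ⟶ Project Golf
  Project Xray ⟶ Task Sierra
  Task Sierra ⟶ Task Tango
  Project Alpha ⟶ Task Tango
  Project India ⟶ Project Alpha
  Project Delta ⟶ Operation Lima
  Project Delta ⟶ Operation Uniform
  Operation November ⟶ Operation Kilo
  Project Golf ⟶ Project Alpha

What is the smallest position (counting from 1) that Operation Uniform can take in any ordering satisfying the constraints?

10

Working backwards through the constraints from Operation Uniform, its full set of required predecessors is Project Xray, Project India, Operation November, Operation Kilo, Task Tango, Project Alpha, Project Delta, Project Golf, Task Sierra — 9 of them.
So at minimum 9 operations come before Operation Uniform, putting Operation Uniform no earlier than position 10. That position is achievable by scheduling exactly those predecessors first.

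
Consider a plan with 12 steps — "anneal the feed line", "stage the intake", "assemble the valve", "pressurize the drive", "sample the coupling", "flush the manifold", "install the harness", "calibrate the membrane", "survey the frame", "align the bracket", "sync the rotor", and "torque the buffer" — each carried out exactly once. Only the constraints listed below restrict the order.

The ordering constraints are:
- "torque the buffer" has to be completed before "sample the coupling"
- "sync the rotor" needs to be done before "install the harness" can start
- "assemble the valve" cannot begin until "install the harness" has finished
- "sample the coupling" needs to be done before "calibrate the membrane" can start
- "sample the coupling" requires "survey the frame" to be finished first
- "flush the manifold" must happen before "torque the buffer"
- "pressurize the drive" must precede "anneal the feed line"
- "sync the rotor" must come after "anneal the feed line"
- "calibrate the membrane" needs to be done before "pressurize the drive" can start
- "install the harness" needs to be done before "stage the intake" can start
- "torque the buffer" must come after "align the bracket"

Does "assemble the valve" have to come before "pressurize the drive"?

The constraints actually force "pressurize the drive" before "assemble the valve" (via "pressurize the drive" → "anneal the feed line" → "sync the rotor" → "install the harness" → "assemble the valve"), not the other way around.
So "assemble the valve" never precedes "pressurize the drive".

No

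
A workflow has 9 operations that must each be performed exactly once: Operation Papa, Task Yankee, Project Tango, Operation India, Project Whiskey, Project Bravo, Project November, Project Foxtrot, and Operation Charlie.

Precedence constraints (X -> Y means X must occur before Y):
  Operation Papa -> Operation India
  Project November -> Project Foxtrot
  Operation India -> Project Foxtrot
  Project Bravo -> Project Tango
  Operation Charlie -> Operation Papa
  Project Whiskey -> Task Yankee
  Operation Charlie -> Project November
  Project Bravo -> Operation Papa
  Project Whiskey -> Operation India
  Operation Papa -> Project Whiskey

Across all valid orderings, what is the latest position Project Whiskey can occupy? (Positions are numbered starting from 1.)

The operations that are forced after Project Whiskey, directly or by a chain of constraints, are Task Yankee, Operation India, Project Foxtrot. That's 3 operations.
So at least 3 operations follow Project Whiskey, putting Project Whiskey no later than position 6. That position is achievable by scheduling everything else first.

6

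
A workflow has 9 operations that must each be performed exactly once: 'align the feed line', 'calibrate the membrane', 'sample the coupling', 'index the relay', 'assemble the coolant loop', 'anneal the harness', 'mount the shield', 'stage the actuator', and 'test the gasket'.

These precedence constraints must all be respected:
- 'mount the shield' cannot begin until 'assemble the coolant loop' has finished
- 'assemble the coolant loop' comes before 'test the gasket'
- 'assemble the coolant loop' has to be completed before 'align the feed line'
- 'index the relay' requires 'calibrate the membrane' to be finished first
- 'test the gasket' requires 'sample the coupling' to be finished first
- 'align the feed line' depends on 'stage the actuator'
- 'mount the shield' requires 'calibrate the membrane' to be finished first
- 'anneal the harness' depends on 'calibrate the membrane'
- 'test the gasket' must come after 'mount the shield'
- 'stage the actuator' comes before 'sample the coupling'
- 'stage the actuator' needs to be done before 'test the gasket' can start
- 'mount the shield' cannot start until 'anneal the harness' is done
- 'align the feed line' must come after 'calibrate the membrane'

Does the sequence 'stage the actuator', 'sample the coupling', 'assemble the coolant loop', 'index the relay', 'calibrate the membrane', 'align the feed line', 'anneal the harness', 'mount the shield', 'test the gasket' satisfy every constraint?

No

In the proposed order, 'index the relay' appears before 'calibrate the membrane'.
But one of the constraints requires 'calibrate the membrane' before 'index the relay', so this ordering violates it.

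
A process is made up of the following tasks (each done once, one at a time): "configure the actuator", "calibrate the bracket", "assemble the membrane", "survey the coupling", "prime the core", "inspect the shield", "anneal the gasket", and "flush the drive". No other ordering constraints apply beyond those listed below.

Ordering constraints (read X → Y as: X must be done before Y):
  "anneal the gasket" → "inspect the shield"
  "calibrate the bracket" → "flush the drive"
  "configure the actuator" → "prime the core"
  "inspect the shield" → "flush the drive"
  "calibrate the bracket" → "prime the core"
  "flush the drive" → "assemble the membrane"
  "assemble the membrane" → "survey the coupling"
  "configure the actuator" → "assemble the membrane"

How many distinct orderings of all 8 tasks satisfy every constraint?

3 tasks have no prerequisites ("configure the actuator", "calibrate the bracket", "anneal the gasket"), so any of them could come first.
Systematically extending each partial ordering one task at a time and counting, there are 65 complete orderings.

65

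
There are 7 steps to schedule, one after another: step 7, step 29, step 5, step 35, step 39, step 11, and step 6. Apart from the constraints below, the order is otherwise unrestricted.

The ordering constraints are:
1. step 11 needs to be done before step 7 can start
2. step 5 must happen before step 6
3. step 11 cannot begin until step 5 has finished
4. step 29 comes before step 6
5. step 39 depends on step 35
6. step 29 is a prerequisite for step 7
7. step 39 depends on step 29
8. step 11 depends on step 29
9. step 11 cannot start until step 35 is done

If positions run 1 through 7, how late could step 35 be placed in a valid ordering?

Following every chain forward from step 35, the steps that must come later are step 7, step 39, step 11 — 3 of them.
So at least 3 steps follow step 35, putting step 35 no later than position 4. That position is achievable by scheduling everything else first.

4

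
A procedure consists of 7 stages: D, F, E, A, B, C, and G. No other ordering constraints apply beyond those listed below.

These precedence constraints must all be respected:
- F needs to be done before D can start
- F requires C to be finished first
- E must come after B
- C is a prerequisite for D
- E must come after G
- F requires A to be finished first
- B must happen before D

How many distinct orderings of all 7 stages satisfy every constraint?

128

4 stages have no prerequisites (A, B, C, G), so any of them could come first.
Systematically extending each partial ordering one stage at a time and counting, there are 128 complete orderings.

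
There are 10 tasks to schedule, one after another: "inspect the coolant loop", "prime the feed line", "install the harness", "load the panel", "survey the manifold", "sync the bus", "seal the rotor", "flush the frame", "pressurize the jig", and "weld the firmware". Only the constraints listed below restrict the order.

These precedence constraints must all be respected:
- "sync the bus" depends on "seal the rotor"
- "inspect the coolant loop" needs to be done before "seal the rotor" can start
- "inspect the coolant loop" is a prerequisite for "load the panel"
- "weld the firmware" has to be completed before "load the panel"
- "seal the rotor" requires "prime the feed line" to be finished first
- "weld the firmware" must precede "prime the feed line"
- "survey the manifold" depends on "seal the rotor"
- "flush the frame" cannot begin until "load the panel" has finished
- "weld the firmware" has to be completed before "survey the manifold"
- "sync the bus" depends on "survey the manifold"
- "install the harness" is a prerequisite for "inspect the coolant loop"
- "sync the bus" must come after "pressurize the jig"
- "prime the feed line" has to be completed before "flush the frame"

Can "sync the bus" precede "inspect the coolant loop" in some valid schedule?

No

Following "inspect the coolant loop" → "seal the rotor" → "sync the bus", "inspect the coolant loop" must precede "sync the bus" in every valid ordering.
So no valid ordering can have "sync the bus" before "inspect the coolant loop".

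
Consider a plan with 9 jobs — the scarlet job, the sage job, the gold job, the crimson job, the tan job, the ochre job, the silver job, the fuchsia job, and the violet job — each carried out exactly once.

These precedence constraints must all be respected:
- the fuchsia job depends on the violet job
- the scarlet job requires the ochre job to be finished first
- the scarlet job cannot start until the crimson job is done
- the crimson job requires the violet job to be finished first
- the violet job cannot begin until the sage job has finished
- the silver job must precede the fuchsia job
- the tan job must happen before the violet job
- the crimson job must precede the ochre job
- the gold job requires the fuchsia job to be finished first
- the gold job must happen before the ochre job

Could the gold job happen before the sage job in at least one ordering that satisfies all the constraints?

No

The constraints give a chain the sage job → the violet job → the fuchsia job → the gold job, which forces the sage job before the gold job.
Hence the gold job can never be scheduled before the sage job.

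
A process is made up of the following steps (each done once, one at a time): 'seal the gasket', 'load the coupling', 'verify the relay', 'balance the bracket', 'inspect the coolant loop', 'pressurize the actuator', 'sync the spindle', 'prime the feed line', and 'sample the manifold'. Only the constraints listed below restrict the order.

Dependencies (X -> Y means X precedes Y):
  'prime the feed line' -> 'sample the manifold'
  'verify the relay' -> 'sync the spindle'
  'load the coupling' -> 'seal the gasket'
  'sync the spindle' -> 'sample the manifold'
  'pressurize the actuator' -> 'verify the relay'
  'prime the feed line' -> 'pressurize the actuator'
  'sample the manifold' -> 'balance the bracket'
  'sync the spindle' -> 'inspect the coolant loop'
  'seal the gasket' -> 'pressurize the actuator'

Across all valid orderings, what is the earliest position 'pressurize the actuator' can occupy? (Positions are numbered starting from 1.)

Every step that must precede 'pressurize the actuator' has to come before it. Tracing all chains that end at 'pressurize the actuator', those steps are: 'seal the gasket', 'load the coupling', 'prime the feed line' — 3 in total.
So at minimum 3 steps come before 'pressurize the actuator', putting 'pressurize the actuator' no earlier than position 4. That position is achievable by scheduling exactly those predecessors first.

4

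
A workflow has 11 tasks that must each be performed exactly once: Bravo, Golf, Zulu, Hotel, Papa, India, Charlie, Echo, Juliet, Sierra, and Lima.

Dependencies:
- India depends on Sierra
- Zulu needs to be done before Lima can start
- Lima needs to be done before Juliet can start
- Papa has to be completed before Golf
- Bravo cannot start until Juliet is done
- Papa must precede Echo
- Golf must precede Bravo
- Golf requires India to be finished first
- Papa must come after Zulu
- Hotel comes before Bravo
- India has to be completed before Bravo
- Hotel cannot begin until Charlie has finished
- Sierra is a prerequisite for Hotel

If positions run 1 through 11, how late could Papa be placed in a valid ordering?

8

Following every chain forward from Papa, the tasks that must come later are Bravo, Golf, Echo — 3 of them.
With 3 mandatory successors out of 11 tasks total, the latest slot for Papa is 11−3 = 8, and it's reachable by doing all non-successors before Papa.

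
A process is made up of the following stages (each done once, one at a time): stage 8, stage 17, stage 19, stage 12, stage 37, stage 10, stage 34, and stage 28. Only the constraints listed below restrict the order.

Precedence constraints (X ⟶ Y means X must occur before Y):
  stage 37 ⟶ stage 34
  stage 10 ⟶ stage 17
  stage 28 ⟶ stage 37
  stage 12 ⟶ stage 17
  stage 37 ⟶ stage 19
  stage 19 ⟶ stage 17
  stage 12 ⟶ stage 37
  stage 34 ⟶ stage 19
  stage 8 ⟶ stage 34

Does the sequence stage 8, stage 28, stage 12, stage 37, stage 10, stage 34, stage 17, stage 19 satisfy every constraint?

The sequence places stage 17 ahead of stage 19.
But one of the constraints requires stage 19 before stage 17, so this ordering violates it.

No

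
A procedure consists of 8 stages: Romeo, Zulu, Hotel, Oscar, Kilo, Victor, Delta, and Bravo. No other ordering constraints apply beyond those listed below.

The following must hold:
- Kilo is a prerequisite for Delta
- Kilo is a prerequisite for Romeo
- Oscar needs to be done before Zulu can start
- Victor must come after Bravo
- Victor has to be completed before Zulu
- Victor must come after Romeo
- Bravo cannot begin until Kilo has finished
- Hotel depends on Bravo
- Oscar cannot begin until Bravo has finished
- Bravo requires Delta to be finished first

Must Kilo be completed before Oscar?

Tracing the constraints gives a chain: Kilo → Bravo → Oscar.
That forces Kilo before Oscar in every valid schedule.

Yes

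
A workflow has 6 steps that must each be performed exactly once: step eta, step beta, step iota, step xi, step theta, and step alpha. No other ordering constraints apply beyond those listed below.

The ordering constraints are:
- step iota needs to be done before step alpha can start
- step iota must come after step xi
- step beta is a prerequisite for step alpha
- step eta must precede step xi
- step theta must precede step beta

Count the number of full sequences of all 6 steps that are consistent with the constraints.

10

2 steps have no prerequisites (step eta, step theta), so any of them could come first.
Enumerating by repeatedly choosing an available step (one whose prerequisites are all placed) gives 10 distinct complete orderings.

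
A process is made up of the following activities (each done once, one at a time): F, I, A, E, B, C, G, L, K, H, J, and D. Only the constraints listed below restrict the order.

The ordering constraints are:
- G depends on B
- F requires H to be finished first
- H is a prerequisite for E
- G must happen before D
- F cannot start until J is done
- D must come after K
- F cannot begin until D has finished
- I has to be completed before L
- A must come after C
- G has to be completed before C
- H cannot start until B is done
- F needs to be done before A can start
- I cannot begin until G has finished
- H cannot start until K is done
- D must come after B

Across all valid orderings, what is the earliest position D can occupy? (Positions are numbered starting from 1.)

Every activity that must precede D has to come before it. Tracing all chains that end at D, those activities are: B, G, K — 3 in total.
So at minimum 3 activities come before D, putting D no earlier than position 4. That position is achievable by scheduling exactly those predecessors first.

4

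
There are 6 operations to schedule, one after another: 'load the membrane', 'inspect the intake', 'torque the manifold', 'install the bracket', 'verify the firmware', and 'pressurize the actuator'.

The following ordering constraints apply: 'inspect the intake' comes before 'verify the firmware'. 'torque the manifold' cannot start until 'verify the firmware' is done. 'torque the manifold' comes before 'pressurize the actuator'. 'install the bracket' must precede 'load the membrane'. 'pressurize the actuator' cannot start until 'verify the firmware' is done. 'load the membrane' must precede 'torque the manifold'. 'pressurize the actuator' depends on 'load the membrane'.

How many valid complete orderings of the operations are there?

6

2 operations have no prerequisites ('inspect the intake', 'install the bracket'), so any of them could come first.
Enumerating by repeatedly choosing an available operation (one whose prerequisites are all placed) gives 6 distinct complete orderings.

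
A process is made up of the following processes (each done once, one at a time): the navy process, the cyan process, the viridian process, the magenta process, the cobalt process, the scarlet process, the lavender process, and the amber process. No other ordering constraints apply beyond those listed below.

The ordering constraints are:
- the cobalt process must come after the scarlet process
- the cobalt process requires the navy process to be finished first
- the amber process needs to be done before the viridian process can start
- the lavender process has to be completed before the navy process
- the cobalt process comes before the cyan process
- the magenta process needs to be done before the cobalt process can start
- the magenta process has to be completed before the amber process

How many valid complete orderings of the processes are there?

156

3 processes have no prerequisites (the magenta process, the scarlet process, the lavender process), so any of them could come first.
Systematically extending each partial ordering one process at a time and counting, there are 156 complete orderings.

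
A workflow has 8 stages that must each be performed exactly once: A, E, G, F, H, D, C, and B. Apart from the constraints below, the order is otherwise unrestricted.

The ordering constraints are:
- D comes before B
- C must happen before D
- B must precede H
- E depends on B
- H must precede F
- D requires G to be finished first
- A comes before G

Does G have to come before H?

Following the dependencies: G → D → B → H.
So G must precede H in any valid ordering.

Yes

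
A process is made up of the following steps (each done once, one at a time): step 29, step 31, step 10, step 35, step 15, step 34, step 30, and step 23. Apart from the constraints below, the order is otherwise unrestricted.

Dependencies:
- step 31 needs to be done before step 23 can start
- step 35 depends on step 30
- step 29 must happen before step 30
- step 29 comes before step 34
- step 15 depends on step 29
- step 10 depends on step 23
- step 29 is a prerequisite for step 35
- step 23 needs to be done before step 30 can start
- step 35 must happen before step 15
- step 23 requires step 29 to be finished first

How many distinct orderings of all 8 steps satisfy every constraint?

2 steps have no prerequisites (step 29, step 31), so any of them could come first.
Counting all ways to extend the partial order to a total order gives 52.

52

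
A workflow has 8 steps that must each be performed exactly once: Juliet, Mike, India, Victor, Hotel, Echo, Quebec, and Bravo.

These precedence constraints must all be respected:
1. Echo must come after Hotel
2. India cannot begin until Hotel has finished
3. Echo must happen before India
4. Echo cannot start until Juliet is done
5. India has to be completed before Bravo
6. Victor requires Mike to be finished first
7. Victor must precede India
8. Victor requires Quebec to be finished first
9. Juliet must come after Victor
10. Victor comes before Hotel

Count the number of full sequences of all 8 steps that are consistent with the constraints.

2 steps have no prerequisites (Mike, Quebec), so any of them could come first.
Counting all ways to extend the partial order to a total order gives 4.

4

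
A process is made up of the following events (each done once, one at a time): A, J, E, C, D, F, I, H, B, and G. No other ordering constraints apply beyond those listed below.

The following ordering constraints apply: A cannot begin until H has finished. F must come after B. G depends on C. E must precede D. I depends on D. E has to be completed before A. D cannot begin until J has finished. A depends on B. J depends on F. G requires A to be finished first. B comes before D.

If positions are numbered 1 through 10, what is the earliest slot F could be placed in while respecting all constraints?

The only event forced before F (directly or transitively) is B.
With 1 mandatory predecessor, the earliest F can sit is position 1+1 = 2, and placing just that one first achieves it.

2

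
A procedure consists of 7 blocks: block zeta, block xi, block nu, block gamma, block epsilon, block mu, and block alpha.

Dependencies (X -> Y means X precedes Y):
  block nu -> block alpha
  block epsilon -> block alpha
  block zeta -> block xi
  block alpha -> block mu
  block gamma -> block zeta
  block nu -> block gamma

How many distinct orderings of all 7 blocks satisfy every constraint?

30

2 blocks have no prerequisites (block nu, block epsilon), so any of them could come first.
Enumerating by repeatedly choosing an available block (one whose prerequisites are all placed) gives 30 distinct complete orderings.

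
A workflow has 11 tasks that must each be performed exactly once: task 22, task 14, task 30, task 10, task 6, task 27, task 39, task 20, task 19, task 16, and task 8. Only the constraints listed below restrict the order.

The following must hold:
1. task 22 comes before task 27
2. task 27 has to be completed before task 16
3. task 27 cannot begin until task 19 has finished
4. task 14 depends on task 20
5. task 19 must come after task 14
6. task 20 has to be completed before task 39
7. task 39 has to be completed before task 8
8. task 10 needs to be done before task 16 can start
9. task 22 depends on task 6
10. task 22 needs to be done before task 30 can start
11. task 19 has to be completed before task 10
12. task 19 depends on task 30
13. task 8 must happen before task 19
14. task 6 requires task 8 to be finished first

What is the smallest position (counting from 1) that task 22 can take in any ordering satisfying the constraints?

Every task that must precede task 22 has to come before it. Tracing all chains that end at task 22, those tasks are: task 6, task 39, task 20, task 8 — 4 in total.
So at minimum 4 tasks come before task 22, putting task 22 no earlier than position 5. That position is achievable by scheduling exactly those predecessors first.

5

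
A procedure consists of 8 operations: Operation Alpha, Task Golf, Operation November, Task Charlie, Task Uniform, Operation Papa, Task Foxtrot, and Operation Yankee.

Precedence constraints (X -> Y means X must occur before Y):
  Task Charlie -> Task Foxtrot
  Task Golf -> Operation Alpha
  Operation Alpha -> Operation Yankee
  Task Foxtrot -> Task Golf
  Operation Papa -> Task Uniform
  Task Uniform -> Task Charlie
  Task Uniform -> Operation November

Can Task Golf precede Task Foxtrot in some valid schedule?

No

Following Task Foxtrot → Task Golf, Task Foxtrot must precede Task Golf in every valid ordering.
Hence Task Golf can never be scheduled before Task Foxtrot.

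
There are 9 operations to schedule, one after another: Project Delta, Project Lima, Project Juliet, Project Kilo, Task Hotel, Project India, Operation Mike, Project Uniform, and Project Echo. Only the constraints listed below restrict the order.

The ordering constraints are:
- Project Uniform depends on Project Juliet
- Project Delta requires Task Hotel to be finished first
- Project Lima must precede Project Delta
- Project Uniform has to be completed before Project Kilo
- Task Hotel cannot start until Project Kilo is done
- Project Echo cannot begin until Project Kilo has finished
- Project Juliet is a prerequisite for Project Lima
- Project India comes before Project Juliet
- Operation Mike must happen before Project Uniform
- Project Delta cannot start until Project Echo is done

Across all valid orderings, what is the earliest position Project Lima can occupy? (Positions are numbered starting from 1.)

Every operation that must precede Project Lima has to come before it. Tracing all chains that end at Project Lima, those operations are: Project Juliet, Project India — 2 in total.
With 2 mandatory predecessors, the earliest Project Lima can sit is position 2+1 = 3, and placing just those 2 first achieves it.

3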